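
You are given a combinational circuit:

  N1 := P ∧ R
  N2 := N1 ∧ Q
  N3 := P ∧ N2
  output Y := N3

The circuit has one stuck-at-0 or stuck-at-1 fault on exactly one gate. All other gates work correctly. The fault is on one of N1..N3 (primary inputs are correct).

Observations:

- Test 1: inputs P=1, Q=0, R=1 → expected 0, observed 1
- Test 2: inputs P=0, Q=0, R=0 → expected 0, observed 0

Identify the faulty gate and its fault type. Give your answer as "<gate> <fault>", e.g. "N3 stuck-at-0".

Fault-free values for test 1 (P=1, Q=0, R=1): N1=1, N2=0, N3=0, giving Y=0. Observed 1.
Test 1: faults giving observed 1 are {N2 stuck-at-1, N3 stuck-at-1}.
Test 2 (P=0, Q=0, R=0): fault-free N1=0, N2=0, N3=0 → 0; observed 0. Eliminates N3 stuck-at-1.
Only N2 stuck-at-1 is consistent with every test.

N2 stuck-at-1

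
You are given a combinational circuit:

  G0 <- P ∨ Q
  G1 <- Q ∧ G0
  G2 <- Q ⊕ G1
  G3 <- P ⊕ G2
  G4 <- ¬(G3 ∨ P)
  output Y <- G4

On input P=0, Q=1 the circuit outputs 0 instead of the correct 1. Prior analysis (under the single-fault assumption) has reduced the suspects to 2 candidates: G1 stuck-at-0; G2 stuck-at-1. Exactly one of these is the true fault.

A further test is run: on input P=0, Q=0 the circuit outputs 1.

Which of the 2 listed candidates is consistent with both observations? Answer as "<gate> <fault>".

Evaluate each candidate on input P=0, Q=0:
  G1 stuck-at-0: G0=0, G1=0 [stuck-at-0], G2=0, G3=0, G4=1 → 1 — matches
  G2 stuck-at-1: G0=0, G1=0, G2=1 [stuck-at-1], G3=1, G4=0 → 0 — eliminated
Only G1 stuck-at-0 reproduces the observed 1.

G1 stuck-at-0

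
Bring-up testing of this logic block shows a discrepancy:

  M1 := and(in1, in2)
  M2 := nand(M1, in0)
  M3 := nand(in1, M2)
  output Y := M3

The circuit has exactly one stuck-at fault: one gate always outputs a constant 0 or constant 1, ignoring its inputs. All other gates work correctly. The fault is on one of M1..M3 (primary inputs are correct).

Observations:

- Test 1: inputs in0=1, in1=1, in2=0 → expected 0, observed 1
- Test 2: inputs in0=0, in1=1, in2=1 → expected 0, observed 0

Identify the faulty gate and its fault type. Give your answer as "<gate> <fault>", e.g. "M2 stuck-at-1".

M1 stuck-at-1

Fault-free values for test 1 (in0=1, in1=1, in2=0): M1=0, M2=1, M3=0, giving Y=0. Observed 1.
Test 1: faults giving observed 1 are {M1 stuck-at-1, M2 stuck-at-0, M3 stuck-at-1}.
Test 2 (in0=0, in1=1, in2=1): fault-free M1=1, M2=1, M3=0 → 0; observed 0. Eliminates M2 stuck-at-0, M3 stuck-at-1.
Only M1 stuck-at-1 is consistent with every test.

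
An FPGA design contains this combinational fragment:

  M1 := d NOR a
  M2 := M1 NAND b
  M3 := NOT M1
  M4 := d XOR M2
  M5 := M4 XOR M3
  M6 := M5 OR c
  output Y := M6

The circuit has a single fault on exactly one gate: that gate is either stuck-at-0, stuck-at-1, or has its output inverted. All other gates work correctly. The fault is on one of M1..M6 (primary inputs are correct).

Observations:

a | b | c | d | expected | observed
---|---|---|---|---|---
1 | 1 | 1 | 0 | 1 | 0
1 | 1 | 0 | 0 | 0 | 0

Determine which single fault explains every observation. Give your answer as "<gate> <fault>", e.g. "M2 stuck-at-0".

Fault-free values for test 1 (a=1, b=1, c=1, d=0): M1=0, M2=1, M3=1, M4=1, M5=0, M6=1, giving Y=1. Observed 0.
Test 1: faults giving observed 0 are {M6 stuck-at-0, M6 inverted output}.
Test 2 (a=1, b=1, c=0, d=0): fault-free M1=0, M2=1, M3=1, M4=1, M5=0, M6=0 → 0; observed 0. Eliminates M6 inverted output.
Only M6 stuck-at-0 is consistent with every test.

M6 stuck-at-0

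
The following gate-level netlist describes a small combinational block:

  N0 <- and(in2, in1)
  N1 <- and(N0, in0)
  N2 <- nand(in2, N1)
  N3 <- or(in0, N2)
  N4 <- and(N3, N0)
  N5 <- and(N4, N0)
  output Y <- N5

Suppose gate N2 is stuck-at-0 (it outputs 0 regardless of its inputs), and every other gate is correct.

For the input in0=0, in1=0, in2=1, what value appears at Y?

Propagate with N2 forced: N0=0, N1=0, N2=0 [stuck-at-0], N3=0, N4=0, N5=0.
So Y = 0. (Same as the fault-free value — the fault is masked on this input.)

0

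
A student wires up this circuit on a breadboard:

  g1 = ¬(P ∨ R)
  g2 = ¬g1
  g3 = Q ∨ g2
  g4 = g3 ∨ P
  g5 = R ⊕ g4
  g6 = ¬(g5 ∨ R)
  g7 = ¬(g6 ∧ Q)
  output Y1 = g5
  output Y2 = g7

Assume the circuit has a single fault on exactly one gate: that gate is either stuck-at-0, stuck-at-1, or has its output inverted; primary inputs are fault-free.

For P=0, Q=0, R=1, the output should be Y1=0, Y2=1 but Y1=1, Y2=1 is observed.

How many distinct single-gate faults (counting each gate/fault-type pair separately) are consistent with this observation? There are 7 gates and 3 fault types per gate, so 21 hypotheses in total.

10

Fault-free: g1=0, g2=1, g3=1, g4=1, g5=0, g6=0, g7=1 → Y1=0, Y2=1. Observed Y1=1, Y2=1.
  g1: stuck-at-1, inverted output ✓; others ✗
  g2: stuck-at-0, inverted output ✓; others ✗
  g3: stuck-at-0, inverted output ✓; others ✗
  g4: stuck-at-0, inverted output ✓; others ✗
  g5: stuck-at-1, inverted output ✓; others ✗
  g6: none of the 3 fault types match ✗
  g7: none of the 3 fault types match ✗
Consistent faults: {g1 stuck-at-1, g1 inverted output, g2 stuck-at-0, g2 inverted output, g3 stuck-at-0, g3 inverted output, g4 stuck-at-0, g4 inverted output, g5 stuck-at-1, g5 inverted output} — 10 in all.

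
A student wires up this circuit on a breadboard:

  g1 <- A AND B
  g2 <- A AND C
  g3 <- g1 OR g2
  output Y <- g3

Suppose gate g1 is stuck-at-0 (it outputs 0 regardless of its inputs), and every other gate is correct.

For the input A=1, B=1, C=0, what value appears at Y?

Propagate with g1 forced: g1=0 [stuck-at-0], g2=0, g3=0.
So Y = 0. (Without the fault it would be 1.)

0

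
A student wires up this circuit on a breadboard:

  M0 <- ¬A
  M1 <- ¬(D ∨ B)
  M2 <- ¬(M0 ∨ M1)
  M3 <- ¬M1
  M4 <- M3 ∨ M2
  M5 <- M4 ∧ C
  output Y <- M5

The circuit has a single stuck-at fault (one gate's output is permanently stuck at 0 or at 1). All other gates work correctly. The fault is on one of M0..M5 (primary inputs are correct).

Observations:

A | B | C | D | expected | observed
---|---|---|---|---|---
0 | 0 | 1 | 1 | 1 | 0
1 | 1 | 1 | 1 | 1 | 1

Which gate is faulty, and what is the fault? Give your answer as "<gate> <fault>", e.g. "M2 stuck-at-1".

Fault-free values for test 1 (A=0, B=0, C=1, D=1): M0=1, M1=0, M2=0, M3=1, M4=1, M5=1, giving Y=1. Observed 0.
Test 1: faults giving observed 0 are {M1 stuck-at-1, M3 stuck-at-0, M4 stuck-at-0, M5 stuck-at-0}.
Test 2 (A=1, B=1, C=1, D=1): fault-free M0=0, M1=0, M2=1, M3=1, M4=1, M5=1 → 1; observed 1. Eliminates M1 stuck-at-1, M4 stuck-at-0, M5 stuck-at-0.
Only M3 stuck-at-0 is consistent with every test.

M3 stuck-at-0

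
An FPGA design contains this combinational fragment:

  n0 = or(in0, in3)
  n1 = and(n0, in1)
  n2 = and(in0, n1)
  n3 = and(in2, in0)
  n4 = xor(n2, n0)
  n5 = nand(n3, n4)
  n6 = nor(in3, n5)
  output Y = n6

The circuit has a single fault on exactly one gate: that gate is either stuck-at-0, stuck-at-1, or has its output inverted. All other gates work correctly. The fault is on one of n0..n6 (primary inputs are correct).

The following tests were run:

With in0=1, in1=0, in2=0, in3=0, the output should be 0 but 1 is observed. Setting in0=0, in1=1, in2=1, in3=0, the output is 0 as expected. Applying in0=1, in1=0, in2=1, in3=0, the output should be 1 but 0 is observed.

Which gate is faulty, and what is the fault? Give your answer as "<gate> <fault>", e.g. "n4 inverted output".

n3 inverted output

Fault-free values for test 1 (in0=1, in1=0, in2=0, in3=0): n0=1, n1=0, n2=0, n3=0, n4=1, n5=1, n6=0, giving Y=0. Observed 1.
Test 1: faults giving observed 1 are {n3 stuck-at-1, n3 inverted output, n5 stuck-at-0, n5 inverted output, n6 stuck-at-1, n6 inverted output}.
Test 2 (in0=0, in1=1, in2=1, in3=0): fault-free n0=0, n1=0, n2=0, n3=0, n4=0, n5=1, n6=0 → 0; observed 0. Eliminates n5 stuck-at-0, n5 inverted output, n6 stuck-at-1, n6 inverted output.
Test 3 (in0=1, in1=0, in2=1, in3=0): fault-free n0=1, n1=0, n2=0, n3=1, n4=1, n5=0, n6=1 → 1; observed 0. Eliminates n3 stuck-at-1.
Only n3 inverted output is consistent with every test.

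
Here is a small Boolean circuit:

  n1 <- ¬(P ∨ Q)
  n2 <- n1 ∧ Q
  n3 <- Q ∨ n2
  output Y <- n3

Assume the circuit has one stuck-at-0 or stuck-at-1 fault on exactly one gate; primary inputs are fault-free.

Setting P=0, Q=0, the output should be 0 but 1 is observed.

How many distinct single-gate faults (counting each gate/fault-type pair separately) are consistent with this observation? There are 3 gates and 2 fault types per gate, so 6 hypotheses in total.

2

Fault-free: n1=1, n2=0, n3=0 → 0. Observed 1.
  n1 stuck-at-0: output 0 ✗
  n1 stuck-at-1: output 0 ✗
  n2 stuck-at-0: output 0 ✗
  n2 stuck-at-1: output 1 ✓
  n3 stuck-at-0: output 0 ✗
  n3 stuck-at-1: output 1 ✓
Consistent faults: {n2 stuck-at-1, n3 stuck-at-1} — 2 in all.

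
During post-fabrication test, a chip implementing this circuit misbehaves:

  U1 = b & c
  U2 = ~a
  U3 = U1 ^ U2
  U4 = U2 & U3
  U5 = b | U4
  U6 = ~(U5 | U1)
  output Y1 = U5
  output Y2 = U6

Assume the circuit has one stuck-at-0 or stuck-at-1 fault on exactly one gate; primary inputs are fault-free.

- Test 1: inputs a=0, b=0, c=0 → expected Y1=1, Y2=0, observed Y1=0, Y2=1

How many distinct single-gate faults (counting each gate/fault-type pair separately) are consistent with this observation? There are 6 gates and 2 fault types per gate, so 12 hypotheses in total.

Fault-free: U1=0, U2=1, U3=1, U4=1, U5=1, U6=0 → Y1=1, Y2=0. Observed Y1=0, Y2=1.
  U1 stuck-at-0: output Y1=1, Y2=0 ✗
  U1 stuck-at-1: output Y1=0, Y2=0 ✗
  U2 stuck-at-0: output Y1=0, Y2=1 ✓
  U2 stuck-at-1: output Y1=1, Y2=0 ✗
  U3 stuck-at-0: output Y1=0, Y2=1 ✓
  U3 stuck-at-1: output Y1=1, Y2=0 ✗
  U4 stuck-at-0: output Y1=0, Y2=1 ✓
  U4 stuck-at-1: output Y1=1, Y2=0 ✗
  U5 stuck-at-0: output Y1=0, Y2=1 ✓
  U5 stuck-at-1: output Y1=1, Y2=0 ✗
  U6 stuck-at-0: output Y1=1, Y2=0 ✗
  U6 stuck-at-1: output Y1=1, Y2=1 ✗
Consistent faults: {U2 stuck-at-0, U3 stuck-at-0, U4 stuck-at-0, U5 stuck-at-0} — 4 in all.

4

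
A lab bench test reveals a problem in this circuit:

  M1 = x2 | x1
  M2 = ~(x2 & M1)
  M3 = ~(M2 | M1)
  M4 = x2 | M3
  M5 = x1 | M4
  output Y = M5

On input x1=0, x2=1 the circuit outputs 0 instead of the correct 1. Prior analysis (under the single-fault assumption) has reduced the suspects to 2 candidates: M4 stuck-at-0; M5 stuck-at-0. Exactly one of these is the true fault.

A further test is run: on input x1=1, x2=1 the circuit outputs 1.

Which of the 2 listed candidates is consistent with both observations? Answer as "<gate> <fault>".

Evaluate each candidate on input x1=1, x2=1:
  M4 stuck-at-0: M1=1, M2=0, M3=0, M4=0 [stuck-at-0], M5=1 → 1 — matches
  M5 stuck-at-0: M1=1, M2=0, M3=0, M4=1, M5=0 [stuck-at-0] → 0 — eliminated
Only M4 stuck-at-0 reproduces the observed 1.

M4 stuck-at-0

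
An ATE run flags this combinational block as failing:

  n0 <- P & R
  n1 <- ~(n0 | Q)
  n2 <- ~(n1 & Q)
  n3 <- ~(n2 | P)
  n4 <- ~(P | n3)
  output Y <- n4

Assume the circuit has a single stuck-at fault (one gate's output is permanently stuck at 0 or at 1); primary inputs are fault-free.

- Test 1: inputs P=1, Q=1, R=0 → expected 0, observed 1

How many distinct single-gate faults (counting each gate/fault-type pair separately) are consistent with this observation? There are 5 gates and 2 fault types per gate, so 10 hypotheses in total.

1

Fault-free: n0=0, n1=0, n2=1, n3=0, n4=0 → 0. Observed 1.
  n0 stuck-at-0: output 0 ✗
  n0 stuck-at-1: output 0 ✗
  n1 stuck-at-0: output 0 ✗
  n1 stuck-at-1: output 0 ✗
  n2 stuck-at-0: output 0 ✗
  n2 stuck-at-1: output 0 ✗
  n3 stuck-at-0: output 0 ✗
  n3 stuck-at-1: output 0 ✗
  n4 stuck-at-0: output 0 ✗
  n4 stuck-at-1: output 1 ✓
Consistent faults: {n4 stuck-at-1} — 1 in all.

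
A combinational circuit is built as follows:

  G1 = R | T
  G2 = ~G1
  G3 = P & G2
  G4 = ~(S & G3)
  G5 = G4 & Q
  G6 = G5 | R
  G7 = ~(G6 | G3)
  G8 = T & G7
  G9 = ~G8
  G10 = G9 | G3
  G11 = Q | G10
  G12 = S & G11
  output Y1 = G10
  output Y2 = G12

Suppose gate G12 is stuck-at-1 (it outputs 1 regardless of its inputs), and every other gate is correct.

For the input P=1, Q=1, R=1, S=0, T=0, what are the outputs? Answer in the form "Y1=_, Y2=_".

Propagate with G12 forced: G1=1, G2=0, G3=0, G4=1, G5=1, G6=1, G7=0, G8=0, G9=1, G10=1, G11=1, G12=1 [stuck-at-1].
So the outputs are Y1=1, Y2=1. (Without the fault they would be Y1=1, Y2=0.)

Y1=1, Y2=1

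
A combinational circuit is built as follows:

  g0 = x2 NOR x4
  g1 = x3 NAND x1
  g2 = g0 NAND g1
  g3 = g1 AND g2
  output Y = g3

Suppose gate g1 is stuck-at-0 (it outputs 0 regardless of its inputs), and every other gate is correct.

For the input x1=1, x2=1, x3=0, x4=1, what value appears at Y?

Propagate with g1 forced: g0=0, g1=0 [stuck-at-0], g2=1, g3=0.
So Y = 0. (Without the fault it would be 1.)

0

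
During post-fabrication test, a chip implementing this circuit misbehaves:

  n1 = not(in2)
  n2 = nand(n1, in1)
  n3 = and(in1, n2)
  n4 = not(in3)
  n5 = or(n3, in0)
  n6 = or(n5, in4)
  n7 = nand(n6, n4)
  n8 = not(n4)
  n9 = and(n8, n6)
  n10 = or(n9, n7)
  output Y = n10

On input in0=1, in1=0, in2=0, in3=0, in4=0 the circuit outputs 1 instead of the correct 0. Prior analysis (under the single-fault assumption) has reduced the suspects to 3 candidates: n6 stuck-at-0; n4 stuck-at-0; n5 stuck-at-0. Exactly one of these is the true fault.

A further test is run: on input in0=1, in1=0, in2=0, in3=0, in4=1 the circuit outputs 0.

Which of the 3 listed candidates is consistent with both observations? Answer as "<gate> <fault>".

Evaluate each candidate on input in0=1, in1=0, in2=0, in3=0, in4=1:
  n6 stuck-at-0: n1=1, n2=1, n3=0, n4=1, n5=1, n6=0 [stuck-at-0], n7=1, n8=0, n9=0, n10=1 → 1 — eliminated
  n4 stuck-at-0: n1=1, n2=1, n3=0, n4=0 [stuck-at-0], n5=1, n6=1, n7=1, n8=1, n9=1, n10=1 → 1 — eliminated
  n5 stuck-at-0: n1=1, n2=1, n3=0, n4=1, n5=0 [stuck-at-0], n6=1, n7=0, n8=0, n9=0, n10=0 → 0 — matches
Only n5 stuck-at-0 reproduces the observed 0.

n5 stuck-at-0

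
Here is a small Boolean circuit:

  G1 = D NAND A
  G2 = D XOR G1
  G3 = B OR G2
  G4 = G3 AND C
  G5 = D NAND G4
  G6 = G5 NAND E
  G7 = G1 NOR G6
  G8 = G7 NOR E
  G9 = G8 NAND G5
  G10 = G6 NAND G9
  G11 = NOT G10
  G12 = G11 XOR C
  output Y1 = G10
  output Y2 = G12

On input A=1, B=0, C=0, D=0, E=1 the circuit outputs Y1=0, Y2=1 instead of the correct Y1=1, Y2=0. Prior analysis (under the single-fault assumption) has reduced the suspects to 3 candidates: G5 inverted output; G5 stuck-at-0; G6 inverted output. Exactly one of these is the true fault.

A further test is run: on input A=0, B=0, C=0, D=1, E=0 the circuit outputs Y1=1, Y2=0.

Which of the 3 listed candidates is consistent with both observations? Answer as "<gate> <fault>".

Evaluate each candidate on input A=0, B=0, C=0, D=1, E=0:
  G5 inverted output: G1=1, G2=0, G3=0, G4=0, G5=0 [inverted output], G6=1, G7=0, G8=1, G9=1, G10=0, G11=1, G12=1 → Y1=0, Y2=1 — eliminated
  G5 stuck-at-0: G1=1, G2=0, G3=0, G4=0, G5=0 [stuck-at-0], G6=1, G7=0, G8=1, G9=1, G10=0, G11=1, G12=1 → Y1=0, Y2=1 — eliminated
  G6 inverted output: G1=1, G2=0, G3=0, G4=0, G5=1, G6=0 [inverted output], G7=0, G8=1, G9=0, G10=1, G11=0, G12=0 → Y1=1, Y2=0 — matches
Only G6 inverted output reproduces the observed Y1=1, Y2=0.

G6 inverted output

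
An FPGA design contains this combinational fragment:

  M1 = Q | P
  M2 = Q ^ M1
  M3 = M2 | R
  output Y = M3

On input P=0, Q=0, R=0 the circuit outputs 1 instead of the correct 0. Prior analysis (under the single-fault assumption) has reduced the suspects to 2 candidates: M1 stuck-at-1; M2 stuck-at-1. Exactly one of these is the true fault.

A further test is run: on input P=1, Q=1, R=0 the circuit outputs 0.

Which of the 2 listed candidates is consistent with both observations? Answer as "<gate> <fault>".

Evaluate each candidate on input P=1, Q=1, R=0:
  M1 stuck-at-1: M1=1 [stuck-at-1], M2=0, M3=0 → 0 — matches
  M2 stuck-at-1: M1=1, M2=1 [stuck-at-1], M3=1 → 1 — eliminated
Only M1 stuck-at-1 reproduces the observed 0.

M1 stuck-at-1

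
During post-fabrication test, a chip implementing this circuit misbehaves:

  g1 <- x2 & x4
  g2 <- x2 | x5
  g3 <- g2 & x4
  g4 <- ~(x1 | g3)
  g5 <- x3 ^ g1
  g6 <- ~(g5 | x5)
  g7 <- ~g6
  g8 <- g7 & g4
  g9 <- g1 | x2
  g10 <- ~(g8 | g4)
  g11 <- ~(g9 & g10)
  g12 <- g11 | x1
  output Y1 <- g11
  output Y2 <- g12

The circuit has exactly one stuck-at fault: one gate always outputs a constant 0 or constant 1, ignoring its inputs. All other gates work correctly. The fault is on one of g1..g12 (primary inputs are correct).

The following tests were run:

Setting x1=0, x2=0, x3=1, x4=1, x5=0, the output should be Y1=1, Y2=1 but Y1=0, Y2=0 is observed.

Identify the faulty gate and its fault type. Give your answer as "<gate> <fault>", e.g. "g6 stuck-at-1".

g11 stuck-at-0

Fault-free values for test 1 (x1=0, x2=0, x3=1, x4=1, x5=0): g1=0, g2=0, g3=0, g4=1, g5=1, g6=0, g7=1, g8=1, g9=0, g10=0, g11=1, g12=1, giving Y1=1, Y2=1. Observed Y1=0, Y2=0.
Test 1: faults giving observed Y1=0, Y2=0 are {g11 stuck-at-0}.
Only g11 stuck-at-0 is consistent with every test.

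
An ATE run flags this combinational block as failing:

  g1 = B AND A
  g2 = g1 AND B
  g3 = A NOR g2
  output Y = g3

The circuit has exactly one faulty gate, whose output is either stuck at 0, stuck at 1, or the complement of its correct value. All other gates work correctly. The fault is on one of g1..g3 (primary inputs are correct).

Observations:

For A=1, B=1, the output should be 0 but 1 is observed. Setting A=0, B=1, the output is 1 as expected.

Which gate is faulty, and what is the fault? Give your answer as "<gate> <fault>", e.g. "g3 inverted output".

Fault-free values for test 1 (A=1, B=1): g1=1, g2=1, g3=0, giving Y=0. Observed 1.
Test 1: faults giving observed 1 are {g3 stuck-at-1, g3 inverted output}.
Test 2 (A=0, B=1): fault-free g1=0, g2=0, g3=1 → 1; observed 1. Eliminates g3 inverted output.
Only g3 stuck-at-1 is consistent with every test.

g3 stuck-at-1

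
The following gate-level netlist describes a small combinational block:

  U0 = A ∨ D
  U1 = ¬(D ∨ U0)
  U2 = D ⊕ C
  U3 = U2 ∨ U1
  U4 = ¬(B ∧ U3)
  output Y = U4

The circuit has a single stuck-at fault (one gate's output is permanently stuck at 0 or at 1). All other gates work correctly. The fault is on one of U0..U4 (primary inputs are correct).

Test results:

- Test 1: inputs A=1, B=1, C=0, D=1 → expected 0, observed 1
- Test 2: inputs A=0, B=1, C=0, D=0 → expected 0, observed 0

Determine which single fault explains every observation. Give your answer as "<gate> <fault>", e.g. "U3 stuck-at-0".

U2 stuck-at-0

Fault-free values for test 1 (A=1, B=1, C=0, D=1): U0=1, U1=0, U2=1, U3=1, U4=0, giving Y=0. Observed 1.
Test 1: faults giving observed 1 are {U2 stuck-at-0, U3 stuck-at-0, U4 stuck-at-1}.
Test 2 (A=0, B=1, C=0, D=0): fault-free U0=0, U1=1, U2=0, U3=1, U4=0 → 0; observed 0. Eliminates U3 stuck-at-0, U4 stuck-at-1.
Only U2 stuck-at-0 is consistent with every test.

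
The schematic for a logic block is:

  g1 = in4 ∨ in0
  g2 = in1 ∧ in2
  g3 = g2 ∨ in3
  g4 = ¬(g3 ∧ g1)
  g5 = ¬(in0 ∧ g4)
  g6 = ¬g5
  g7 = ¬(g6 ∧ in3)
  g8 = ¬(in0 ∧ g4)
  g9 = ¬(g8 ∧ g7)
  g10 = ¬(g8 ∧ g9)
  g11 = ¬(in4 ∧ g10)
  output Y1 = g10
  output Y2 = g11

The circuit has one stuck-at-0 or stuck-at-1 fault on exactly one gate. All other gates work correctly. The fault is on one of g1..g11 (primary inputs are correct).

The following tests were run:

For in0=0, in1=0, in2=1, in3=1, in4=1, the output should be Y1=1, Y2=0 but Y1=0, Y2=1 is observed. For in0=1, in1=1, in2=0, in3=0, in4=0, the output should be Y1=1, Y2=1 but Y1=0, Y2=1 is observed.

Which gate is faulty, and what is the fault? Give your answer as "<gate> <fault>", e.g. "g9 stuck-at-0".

g10 stuck-at-0

Fault-free values for test 1 (in0=0, in1=0, in2=1, in3=1, in4=1): g1=1, g2=0, g3=1, g4=0, g5=1, g6=0, g7=1, g8=1, g9=0, g10=1, g11=0, giving Y1=1, Y2=0. Observed Y1=0, Y2=1.
Test 1: faults giving observed Y1=0, Y2=1 are {g5 stuck-at-0, g6 stuck-at-1, g7 stuck-at-0, g9 stuck-at-1, g10 stuck-at-0}.
Test 2 (in0=1, in1=1, in2=0, in3=0, in4=0): fault-free g1=1, g2=0, g3=0, g4=1, g5=0, g6=1, g7=1, g8=0, g9=1, g10=1, g11=1 → Y1=1, Y2=1; observed Y1=0, Y2=1. Eliminates g5 stuck-at-0, g6 stuck-at-1, g7 stuck-at-0, g9 stuck-at-1.
Only g10 stuck-at-0 is consistent with every test.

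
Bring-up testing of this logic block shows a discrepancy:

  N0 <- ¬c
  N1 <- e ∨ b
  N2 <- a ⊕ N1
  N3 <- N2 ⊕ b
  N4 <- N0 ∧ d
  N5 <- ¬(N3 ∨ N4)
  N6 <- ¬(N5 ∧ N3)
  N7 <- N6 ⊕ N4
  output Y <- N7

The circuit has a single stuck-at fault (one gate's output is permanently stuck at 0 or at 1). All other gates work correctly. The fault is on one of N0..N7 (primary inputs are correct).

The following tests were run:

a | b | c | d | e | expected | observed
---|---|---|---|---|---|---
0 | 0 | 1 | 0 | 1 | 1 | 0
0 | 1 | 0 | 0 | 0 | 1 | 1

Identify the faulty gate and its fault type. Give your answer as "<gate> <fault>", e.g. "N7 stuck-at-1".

Fault-free values for test 1 (a=0, b=0, c=1, d=0, e=1): N0=0, N1=1, N2=1, N3=1, N4=0, N5=0, N6=1, N7=1, giving Y=1. Observed 0.
Test 1: faults giving observed 0 are {N4 stuck-at-1, N5 stuck-at-1, N6 stuck-at-0, N7 stuck-at-0}.
Test 2 (a=0, b=1, c=0, d=0, e=0): fault-free N0=1, N1=1, N2=1, N3=0, N4=0, N5=1, N6=1, N7=1 → 1; observed 1. Eliminates N4 stuck-at-1, N6 stuck-at-0, N7 stuck-at-0.
Only N5 stuck-at-1 is consistent with every test.

N5 stuck-at-1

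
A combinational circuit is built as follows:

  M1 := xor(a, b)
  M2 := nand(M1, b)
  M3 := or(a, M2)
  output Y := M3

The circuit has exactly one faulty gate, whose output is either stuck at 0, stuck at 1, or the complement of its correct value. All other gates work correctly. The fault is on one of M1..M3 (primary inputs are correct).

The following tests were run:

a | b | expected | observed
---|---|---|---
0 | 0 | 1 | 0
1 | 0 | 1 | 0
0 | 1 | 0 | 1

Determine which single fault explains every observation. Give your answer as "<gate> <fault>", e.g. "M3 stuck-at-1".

Fault-free values for test 1 (a=0, b=0): M1=0, M2=1, M3=1, giving Y=1. Observed 0.
Test 1: faults giving observed 0 are {M2 stuck-at-0, M2 inverted output, M3 stuck-at-0, M3 inverted output}.
Test 2 (a=1, b=0): fault-free M1=1, M2=1, M3=1 → 1; observed 0. Eliminates M2 stuck-at-0, M2 inverted output.
Test 3 (a=0, b=1): fault-free M1=1, M2=0, M3=0 → 0; observed 1. Eliminates M3 stuck-at-0.
Only M3 inverted output is consistent with every test.

M3 inverted output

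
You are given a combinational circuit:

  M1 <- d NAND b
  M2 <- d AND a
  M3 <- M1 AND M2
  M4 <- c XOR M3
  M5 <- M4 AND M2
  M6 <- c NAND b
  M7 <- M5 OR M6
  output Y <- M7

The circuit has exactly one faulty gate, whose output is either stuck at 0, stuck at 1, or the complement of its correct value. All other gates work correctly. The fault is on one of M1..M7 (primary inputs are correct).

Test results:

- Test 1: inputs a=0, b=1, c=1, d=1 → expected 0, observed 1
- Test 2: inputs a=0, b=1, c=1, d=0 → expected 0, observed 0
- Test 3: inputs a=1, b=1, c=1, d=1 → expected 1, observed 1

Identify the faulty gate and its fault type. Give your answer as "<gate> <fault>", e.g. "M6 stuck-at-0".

Fault-free values for test 1 (a=0, b=1, c=1, d=1): M1=0, M2=0, M3=0, M4=1, M5=0, M6=0, M7=0, giving Y=0. Observed 1.
Test 1: faults giving observed 1 are {M2 stuck-at-1, M2 inverted output, M5 stuck-at-1, M5 inverted output, M6 stuck-at-1, M6 inverted output, M7 stuck-at-1, M7 inverted output}.
Test 2 (a=0, b=1, c=1, d=0): fault-free M1=1, M2=0, M3=0, M4=1, M5=0, M6=0, M7=0 → 0; observed 0. Eliminates M5 stuck-at-1, M5 inverted output, M6 stuck-at-1, M6 inverted output, M7 stuck-at-1, M7 inverted output.
Test 3 (a=1, b=1, c=1, d=1): fault-free M1=0, M2=1, M3=0, M4=1, M5=1, M6=0, M7=1 → 1; observed 1. Eliminates M2 inverted output.
Only M2 stuck-at-1 is consistent with every test.

M2 stuck-at-1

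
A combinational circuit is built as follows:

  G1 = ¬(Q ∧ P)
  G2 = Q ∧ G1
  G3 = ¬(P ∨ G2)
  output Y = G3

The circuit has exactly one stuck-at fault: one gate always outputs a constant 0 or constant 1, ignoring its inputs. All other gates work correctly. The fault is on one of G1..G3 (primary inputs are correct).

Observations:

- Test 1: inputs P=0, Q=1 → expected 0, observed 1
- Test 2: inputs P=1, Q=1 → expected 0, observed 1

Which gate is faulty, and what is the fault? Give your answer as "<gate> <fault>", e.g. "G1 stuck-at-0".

G3 stuck-at-1

Fault-free values for test 1 (P=0, Q=1): G1=1, G2=1, G3=0, giving Y=0. Observed 1.
Test 1: faults giving observed 1 are {G1 stuck-at-0, G2 stuck-at-0, G3 stuck-at-1}.
Test 2 (P=1, Q=1): fault-free G1=0, G2=0, G3=0 → 0; observed 1. Eliminates G1 stuck-at-0, G2 stuck-at-0.
Only G3 stuck-at-1 is consistent with every test.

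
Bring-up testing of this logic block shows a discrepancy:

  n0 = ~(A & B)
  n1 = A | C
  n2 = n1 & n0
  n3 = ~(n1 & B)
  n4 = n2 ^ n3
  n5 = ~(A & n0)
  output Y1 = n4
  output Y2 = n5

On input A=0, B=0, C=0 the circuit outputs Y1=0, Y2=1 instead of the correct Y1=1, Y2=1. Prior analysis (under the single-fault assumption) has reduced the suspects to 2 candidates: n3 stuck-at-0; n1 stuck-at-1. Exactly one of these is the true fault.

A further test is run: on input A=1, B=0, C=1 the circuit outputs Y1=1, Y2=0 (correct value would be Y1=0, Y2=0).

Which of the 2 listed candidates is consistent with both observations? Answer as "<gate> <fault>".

Evaluate each candidate on input A=1, B=0, C=1:
  n3 stuck-at-0: n0=1, n1=1, n2=1, n3=0 [stuck-at-0], n4=1, n5=0 → Y1=1, Y2=0 — matches
  n1 stuck-at-1: n0=1, n1=1 [stuck-at-1], n2=1, n3=1, n4=0, n5=0 → Y1=0, Y2=0 — eliminated
Only n3 stuck-at-0 reproduces the observed Y1=1, Y2=0.

n3 stuck-at-0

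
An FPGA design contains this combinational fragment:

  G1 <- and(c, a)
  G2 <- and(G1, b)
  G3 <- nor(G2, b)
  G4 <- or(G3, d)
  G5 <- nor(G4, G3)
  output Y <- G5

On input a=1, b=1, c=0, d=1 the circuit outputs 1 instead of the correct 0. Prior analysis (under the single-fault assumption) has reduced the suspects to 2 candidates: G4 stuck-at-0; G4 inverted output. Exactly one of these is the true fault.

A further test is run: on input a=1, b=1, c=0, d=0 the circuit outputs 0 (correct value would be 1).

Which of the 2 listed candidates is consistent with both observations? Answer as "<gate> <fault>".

G4 inverted output

Evaluate each candidate on input a=1, b=1, c=0, d=0:
  G4 stuck-at-0: G1=0, G2=0, G3=0, G4=0 [stuck-at-0], G5=1 → 1 — eliminated
  G4 inverted output: G1=0, G2=0, G3=0, G4=1 [inverted output], G5=0 → 0 — matches
Only G4 inverted output reproduces the observed 0.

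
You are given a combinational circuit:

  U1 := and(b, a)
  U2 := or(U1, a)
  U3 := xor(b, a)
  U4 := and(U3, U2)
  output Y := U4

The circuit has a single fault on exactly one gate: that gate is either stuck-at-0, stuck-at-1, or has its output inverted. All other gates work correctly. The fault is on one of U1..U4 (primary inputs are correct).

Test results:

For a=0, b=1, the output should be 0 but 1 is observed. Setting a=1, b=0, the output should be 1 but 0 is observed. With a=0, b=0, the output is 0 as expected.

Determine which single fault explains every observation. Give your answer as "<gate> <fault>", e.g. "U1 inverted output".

Fault-free values for test 1 (a=0, b=1): U1=0, U2=0, U3=1, U4=0, giving Y=0. Observed 1.
Test 1: faults giving observed 1 are {U1 stuck-at-1, U1 inverted output, U2 stuck-at-1, U2 inverted output, U4 stuck-at-1, U4 inverted output}.
Test 2 (a=1, b=0): fault-free U1=0, U2=1, U3=1, U4=1 → 1; observed 0. Eliminates U1 stuck-at-1, U1 inverted output, U2 stuck-at-1, U4 stuck-at-1.
Test 3 (a=0, b=0): fault-free U1=0, U2=0, U3=0, U4=0 → 0; observed 0. Eliminates U4 inverted output.
Only U2 inverted output is consistent with every test.

U2 inverted output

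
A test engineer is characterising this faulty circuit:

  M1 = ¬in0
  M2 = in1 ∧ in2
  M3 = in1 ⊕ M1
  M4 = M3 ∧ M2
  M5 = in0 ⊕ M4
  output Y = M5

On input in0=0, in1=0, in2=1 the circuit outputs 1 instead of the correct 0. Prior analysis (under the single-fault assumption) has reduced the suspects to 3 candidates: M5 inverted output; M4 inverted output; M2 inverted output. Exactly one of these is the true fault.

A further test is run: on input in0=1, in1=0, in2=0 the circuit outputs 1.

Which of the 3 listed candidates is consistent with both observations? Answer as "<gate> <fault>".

M2 inverted output

Evaluate each candidate on input in0=1, in1=0, in2=0:
  M5 inverted output: M1=0, M2=0, M3=0, M4=0, M5=0 [inverted output] → 0 — eliminated
  M4 inverted output: M1=0, M2=0, M3=0, M4=1 [inverted output], M5=0 → 0 — eliminated
  M2 inverted output: M1=0, M2=1 [inverted output], M3=0, M4=0, M5=1 → 1 — matches
Only M2 inverted output reproduces the observed 1.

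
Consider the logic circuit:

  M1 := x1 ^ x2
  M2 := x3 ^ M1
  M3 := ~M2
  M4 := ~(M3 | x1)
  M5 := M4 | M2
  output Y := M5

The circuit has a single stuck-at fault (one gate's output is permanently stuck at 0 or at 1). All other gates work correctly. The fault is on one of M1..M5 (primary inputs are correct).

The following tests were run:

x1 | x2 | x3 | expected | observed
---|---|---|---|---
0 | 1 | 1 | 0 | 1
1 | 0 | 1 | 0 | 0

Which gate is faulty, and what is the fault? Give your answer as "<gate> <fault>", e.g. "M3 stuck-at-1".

M3 stuck-at-0

Fault-free values for test 1 (x1=0, x2=1, x3=1): M1=1, M2=0, M3=1, M4=0, M5=0, giving Y=0. Observed 1.
Test 1: faults giving observed 1 are {M1 stuck-at-0, M2 stuck-at-1, M3 stuck-at-0, M4 stuck-at-1, M5 stuck-at-1}.
Test 2 (x1=1, x2=0, x3=1): fault-free M1=1, M2=0, M3=1, M4=0, M5=0 → 0; observed 0. Eliminates M1 stuck-at-0, M2 stuck-at-1, M4 stuck-at-1, M5 stuck-at-1.
Only M3 stuck-at-0 is consistent with every test.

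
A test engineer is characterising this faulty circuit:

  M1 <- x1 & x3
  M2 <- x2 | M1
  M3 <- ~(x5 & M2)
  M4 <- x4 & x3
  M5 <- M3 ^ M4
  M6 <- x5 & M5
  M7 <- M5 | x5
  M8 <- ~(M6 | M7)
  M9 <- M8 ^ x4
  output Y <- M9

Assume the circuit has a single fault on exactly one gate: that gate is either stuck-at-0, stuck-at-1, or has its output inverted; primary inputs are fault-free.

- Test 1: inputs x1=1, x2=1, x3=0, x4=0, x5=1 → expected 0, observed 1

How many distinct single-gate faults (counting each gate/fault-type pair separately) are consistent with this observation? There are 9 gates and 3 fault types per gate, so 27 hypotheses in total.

Fault-free: M1=0, M2=1, M3=0, M4=0, M5=0, M6=0, M7=1, M8=0, M9=0 → 0. Observed 1.
  M1: none of the 3 fault types match ✗
  M2: none of the 3 fault types match ✗
  M3: none of the 3 fault types match ✗
  M4: none of the 3 fault types match ✗
  M5: none of the 3 fault types match ✗
  M6: none of the 3 fault types match ✗
  M7: stuck-at-0, inverted output ✓; others ✗
  M8: stuck-at-1, inverted output ✓; others ✗
  M9: stuck-at-1, inverted output ✓; others ✗
Consistent faults: {M7 stuck-at-0, M7 inverted output, M8 stuck-at-1, M8 inverted output, M9 stuck-at-1, M9 inverted output} — 6 in all.

6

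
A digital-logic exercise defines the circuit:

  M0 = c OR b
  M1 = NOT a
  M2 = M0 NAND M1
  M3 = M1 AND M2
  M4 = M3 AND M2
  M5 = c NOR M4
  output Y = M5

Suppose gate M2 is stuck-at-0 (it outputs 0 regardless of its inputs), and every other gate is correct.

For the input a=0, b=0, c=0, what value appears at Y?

Propagate with M2 forced: M0=0, M1=1, M2=0 [stuck-at-0], M3=0, M4=0, M5=1.
So Y = 1. (Without the fault it would be 0.)

1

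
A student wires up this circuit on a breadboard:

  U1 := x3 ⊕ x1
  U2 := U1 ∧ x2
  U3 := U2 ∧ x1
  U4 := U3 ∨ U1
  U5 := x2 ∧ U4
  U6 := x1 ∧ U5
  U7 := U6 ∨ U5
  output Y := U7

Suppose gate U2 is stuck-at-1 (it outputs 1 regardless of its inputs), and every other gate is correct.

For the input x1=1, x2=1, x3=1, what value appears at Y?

1

Propagate with U2 forced: U1=0, U2=1 [stuck-at-1], U3=1, U4=1, U5=1, U6=1, U7=1.
So Y = 1. (Without the fault it would be 0.)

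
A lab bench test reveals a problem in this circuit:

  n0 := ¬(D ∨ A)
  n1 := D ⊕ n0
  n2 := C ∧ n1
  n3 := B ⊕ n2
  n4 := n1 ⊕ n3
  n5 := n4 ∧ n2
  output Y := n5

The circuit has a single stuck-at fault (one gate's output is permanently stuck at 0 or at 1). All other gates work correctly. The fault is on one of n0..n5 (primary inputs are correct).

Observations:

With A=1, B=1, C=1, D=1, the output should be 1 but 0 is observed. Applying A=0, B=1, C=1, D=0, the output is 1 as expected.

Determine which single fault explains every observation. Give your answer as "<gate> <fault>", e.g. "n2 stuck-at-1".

Fault-free values for test 1 (A=1, B=1, C=1, D=1): n0=0, n1=1, n2=1, n3=0, n4=1, n5=1, giving Y=1. Observed 0.
Test 1: faults giving observed 0 are {n0 stuck-at-1, n1 stuck-at-0, n2 stuck-at-0, n3 stuck-at-1, n4 stuck-at-0, n5 stuck-at-0}.
Test 2 (A=0, B=1, C=1, D=0): fault-free n0=1, n1=1, n2=1, n3=0, n4=1, n5=1 → 1; observed 1. Eliminates n1 stuck-at-0, n2 stuck-at-0, n3 stuck-at-1, n4 stuck-at-0, n5 stuck-at-0.
Only n0 stuck-at-1 is consistent with every test.

n0 stuck-at-1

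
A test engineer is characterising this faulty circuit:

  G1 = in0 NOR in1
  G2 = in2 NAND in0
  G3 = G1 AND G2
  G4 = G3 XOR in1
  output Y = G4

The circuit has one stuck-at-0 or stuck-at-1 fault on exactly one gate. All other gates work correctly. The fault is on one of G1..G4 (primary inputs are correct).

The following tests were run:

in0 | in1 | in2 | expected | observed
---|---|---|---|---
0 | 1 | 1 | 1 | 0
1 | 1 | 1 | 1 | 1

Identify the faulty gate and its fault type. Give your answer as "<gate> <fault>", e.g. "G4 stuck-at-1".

Fault-free values for test 1 (in0=0, in1=1, in2=1): G1=0, G2=1, G3=0, G4=1, giving Y=1. Observed 0.
Test 1: faults giving observed 0 are {G1 stuck-at-1, G3 stuck-at-1, G4 stuck-at-0}.
Test 2 (in0=1, in1=1, in2=1): fault-free G1=0, G2=0, G3=0, G4=1 → 1; observed 1. Eliminates G3 stuck-at-1, G4 stuck-at-0.
Only G1 stuck-at-1 is consistent with every test.

G1 stuck-at-1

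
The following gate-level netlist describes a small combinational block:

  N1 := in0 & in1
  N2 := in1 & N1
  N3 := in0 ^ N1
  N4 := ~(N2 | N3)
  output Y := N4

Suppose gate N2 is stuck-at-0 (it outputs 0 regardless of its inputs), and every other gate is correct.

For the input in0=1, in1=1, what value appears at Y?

1

Propagate with N2 forced: N1=1, N2=0 [stuck-at-0], N3=0, N4=1.
So Y = 1. (Without the fault it would be 0.)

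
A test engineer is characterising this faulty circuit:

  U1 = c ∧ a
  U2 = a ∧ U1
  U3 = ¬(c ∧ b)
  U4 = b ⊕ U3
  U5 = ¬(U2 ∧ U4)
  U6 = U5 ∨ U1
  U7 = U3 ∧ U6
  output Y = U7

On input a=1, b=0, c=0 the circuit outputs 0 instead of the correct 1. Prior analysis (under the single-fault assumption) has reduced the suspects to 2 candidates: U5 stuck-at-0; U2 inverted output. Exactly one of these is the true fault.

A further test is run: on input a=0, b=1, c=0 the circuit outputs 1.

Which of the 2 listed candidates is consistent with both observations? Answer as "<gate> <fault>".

Evaluate each candidate on input a=0, b=1, c=0:
  U5 stuck-at-0: U1=0, U2=0, U3=1, U4=0, U5=0 [stuck-at-0], U6=0, U7=0 → 0 — eliminated
  U2 inverted output: U1=0, U2=1 [inverted output], U3=1, U4=0, U5=1, U6=1, U7=1 → 1 — matches
Only U2 inverted output reproduces the observed 1.

U2 inverted output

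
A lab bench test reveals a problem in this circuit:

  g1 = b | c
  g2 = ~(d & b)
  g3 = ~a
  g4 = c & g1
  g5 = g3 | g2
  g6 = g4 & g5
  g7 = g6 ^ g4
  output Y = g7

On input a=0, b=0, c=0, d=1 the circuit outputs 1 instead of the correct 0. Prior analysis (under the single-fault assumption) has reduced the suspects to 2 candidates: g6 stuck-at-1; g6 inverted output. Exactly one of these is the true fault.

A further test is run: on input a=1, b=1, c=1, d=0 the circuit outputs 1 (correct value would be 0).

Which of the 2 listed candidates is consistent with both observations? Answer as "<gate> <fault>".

Evaluate each candidate on input a=1, b=1, c=1, d=0:
  g6 stuck-at-1: g1=1, g2=1, g3=0, g4=1, g5=1, g6=1 [stuck-at-1], g7=0 → 0 — eliminated
  g6 inverted output: g1=1, g2=1, g3=0, g4=1, g5=1, g6=0 [inverted output], g7=1 → 1 — matches
Only g6 inverted output reproduces the observed 1.

g6 inverted output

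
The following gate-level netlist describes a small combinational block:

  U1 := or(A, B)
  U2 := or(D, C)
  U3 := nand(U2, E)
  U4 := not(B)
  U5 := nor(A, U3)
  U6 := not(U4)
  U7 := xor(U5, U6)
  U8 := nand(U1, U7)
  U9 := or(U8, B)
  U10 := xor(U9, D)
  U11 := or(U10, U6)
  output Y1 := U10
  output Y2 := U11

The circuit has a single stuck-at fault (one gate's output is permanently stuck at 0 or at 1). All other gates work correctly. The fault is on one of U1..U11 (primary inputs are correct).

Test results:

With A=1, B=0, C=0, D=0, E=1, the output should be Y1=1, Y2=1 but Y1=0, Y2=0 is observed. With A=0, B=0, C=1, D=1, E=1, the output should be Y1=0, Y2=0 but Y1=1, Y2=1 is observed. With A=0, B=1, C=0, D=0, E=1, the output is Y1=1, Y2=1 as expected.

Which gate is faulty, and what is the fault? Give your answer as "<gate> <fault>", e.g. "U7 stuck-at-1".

U8 stuck-at-0

Fault-free values for test 1 (A=1, B=0, C=0, D=0, E=1): U1=1, U2=0, U3=1, U4=1, U5=0, U6=0, U7=0, U8=1, U9=1, U10=1, U11=1, giving Y1=1, Y2=1. Observed Y1=0, Y2=0.
Test 1: faults giving observed Y1=0, Y2=0 are {U5 stuck-at-1, U7 stuck-at-1, U8 stuck-at-0, U9 stuck-at-0, U10 stuck-at-0}.
Test 2 (A=0, B=0, C=1, D=1, E=1): fault-free U1=0, U2=1, U3=0, U4=1, U5=1, U6=0, U7=1, U8=1, U9=1, U10=0, U11=0 → Y1=0, Y2=0; observed Y1=1, Y2=1. Eliminates U5 stuck-at-1, U7 stuck-at-1, U10 stuck-at-0.
Test 3 (A=0, B=1, C=0, D=0, E=1): fault-free U1=1, U2=0, U3=1, U4=0, U5=0, U6=1, U7=1, U8=0, U9=1, U10=1, U11=1 → Y1=1, Y2=1; observed Y1=1, Y2=1. Eliminates U9 stuck-at-0.
Only U8 stuck-at-0 is consistent with every test.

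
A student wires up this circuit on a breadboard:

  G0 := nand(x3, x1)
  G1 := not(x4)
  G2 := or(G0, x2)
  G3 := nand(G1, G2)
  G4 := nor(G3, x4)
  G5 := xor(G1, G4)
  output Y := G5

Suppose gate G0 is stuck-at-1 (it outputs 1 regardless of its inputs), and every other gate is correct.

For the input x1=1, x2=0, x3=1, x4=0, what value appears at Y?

Propagate with G0 forced: G0=1 [stuck-at-1], G1=1, G2=1, G3=0, G4=1, G5=0.
So Y = 0. (Without the fault it would be 1.)

0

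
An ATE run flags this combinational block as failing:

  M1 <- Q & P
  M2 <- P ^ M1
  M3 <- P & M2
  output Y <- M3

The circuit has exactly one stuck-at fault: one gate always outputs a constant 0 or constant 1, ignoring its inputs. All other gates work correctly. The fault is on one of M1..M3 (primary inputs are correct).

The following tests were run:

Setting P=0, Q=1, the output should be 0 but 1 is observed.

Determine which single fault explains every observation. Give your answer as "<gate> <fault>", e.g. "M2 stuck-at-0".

Fault-free values for test 1 (P=0, Q=1): M1=0, M2=0, M3=0, giving Y=0. Observed 1.
Test 1: faults giving observed 1 are {M3 stuck-at-1}.
Only M3 stuck-at-1 is consistent with every test.

M3 stuck-at-1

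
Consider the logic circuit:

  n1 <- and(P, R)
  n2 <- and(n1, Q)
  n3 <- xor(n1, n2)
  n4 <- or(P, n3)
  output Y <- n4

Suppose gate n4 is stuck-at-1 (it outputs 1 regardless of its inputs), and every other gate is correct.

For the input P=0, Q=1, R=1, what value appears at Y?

1

Propagate with n4 forced: n1=0, n2=0, n3=0, n4=1 [stuck-at-1].
So Y = 1. (Without the fault it would be 0.)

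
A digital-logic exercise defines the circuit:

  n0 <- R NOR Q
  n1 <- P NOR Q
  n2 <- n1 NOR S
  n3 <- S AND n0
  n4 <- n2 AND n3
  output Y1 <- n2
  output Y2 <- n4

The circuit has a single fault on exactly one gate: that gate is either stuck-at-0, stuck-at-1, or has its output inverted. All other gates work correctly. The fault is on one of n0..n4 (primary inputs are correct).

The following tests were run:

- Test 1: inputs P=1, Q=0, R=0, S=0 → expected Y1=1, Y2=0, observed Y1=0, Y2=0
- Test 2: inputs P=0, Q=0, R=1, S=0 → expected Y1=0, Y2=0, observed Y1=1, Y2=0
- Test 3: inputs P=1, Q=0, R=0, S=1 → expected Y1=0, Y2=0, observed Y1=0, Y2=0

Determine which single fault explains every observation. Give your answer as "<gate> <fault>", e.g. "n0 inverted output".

Fault-free values for test 1 (P=1, Q=0, R=0, S=0): n0=1, n1=0, n2=1, n3=0, n4=0, giving Y1=1, Y2=0. Observed Y1=0, Y2=0.
Test 1: faults giving observed Y1=0, Y2=0 are {n1 stuck-at-1, n1 inverted output, n2 stuck-at-0, n2 inverted output}.
Test 2 (P=0, Q=0, R=1, S=0): fault-free n0=0, n1=1, n2=0, n3=0, n4=0 → Y1=0, Y2=0; observed Y1=1, Y2=0. Eliminates n1 stuck-at-1, n2 stuck-at-0.
Test 3 (P=1, Q=0, R=0, S=1): fault-free n0=1, n1=0, n2=0, n3=1, n4=0 → Y1=0, Y2=0; observed Y1=0, Y2=0. Eliminates n2 inverted output.
Only n1 inverted output is consistent with every test.

n1 inverted output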